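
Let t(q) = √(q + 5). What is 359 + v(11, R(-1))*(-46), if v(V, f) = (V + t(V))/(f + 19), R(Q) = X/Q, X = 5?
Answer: 2168/7 ≈ 309.71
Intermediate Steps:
t(q) = √(5 + q)
R(Q) = 5/Q
v(V, f) = (V + √(5 + V))/(19 + f) (v(V, f) = (V + √(5 + V))/(f + 19) = (V + √(5 + V))/(19 + f))
359 + v(11, R(-1))*(-46) = 359 + ((11 + √(5 + 11))/(19 + 5/(-1)))*(-46) = 359 + ((11 + √16)/(19 + 5*(-1)))*(-46) = 359 + ((11 + 4)/(19 - 5))*(-46) = 359 + (15/14)*(-46) = 359 - 345/7 = 2168/7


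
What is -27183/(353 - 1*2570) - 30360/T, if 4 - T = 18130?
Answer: 31112621/2232519 ≈ 13.936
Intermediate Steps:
T = -18126 (T = 4 - 1*18130 = 4 - 18130 = -18126)
-27183/(353 - 1*2570) - 30360/T = -27183/(353 - 1*2570) - 30360/(-18126) = -27183/(353 - 2570) - 30360*(-1/18126) = -27183/(-2217) + 5060/3021 = -27183*(-1/2217) + 5060/3021 = 9061/739 + 5060/3021 = 31112621/2232519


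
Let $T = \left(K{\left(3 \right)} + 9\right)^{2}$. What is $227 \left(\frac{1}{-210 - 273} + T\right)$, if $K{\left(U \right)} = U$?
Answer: $\frac{15788077}{483} \approx 32688.0$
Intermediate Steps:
$T = 144$ ($T = \left(3 + 9\right)^{2} = 12^{2} = 144$)
$227 \left(\frac{1}{-210 - 273} + T\right) = 227 \left(\frac{1}{-210 - 273} + 144\right) = 227 \left(\frac{1}{-483} + 144\right) = 227 \left(- \frac{1}{483} + 144\right) = 227 \cdot \frac{69551}{483} = \frac{15788077}{483}$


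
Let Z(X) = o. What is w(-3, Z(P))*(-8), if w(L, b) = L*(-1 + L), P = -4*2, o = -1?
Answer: -96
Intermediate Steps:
P = -8
Z(X) = -1
w(-3, Z(P))*(-8) = -3*(-1 - 3)*(-8) = -3*(-4)*(-8) = 12*(-8) = -96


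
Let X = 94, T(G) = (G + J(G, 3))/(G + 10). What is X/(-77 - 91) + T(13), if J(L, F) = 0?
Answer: 11/1932 ≈ 0.0056936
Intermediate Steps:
T(G) = G/(10 + G) (T(G) = (G + 0)/(G + 10) = G/(10 + G))
X/(-77 - 91) + T(13) = 94/(-77 - 91) + 13/(10 + 13) = 94/(-168) + 13/23 = -1/168*94 + 13*(1/23) = -47/84 + 13/23 = 11/1932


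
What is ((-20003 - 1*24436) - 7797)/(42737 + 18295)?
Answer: -4353/5086 ≈ -0.85588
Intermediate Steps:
((-20003 - 1*24436) - 7797)/(42737 + 18295) = ((-20003 - 24436) - 7797)/61032 = (-44439 - 7797)*(1/61032) = -52236*1/61032 = -4353/5086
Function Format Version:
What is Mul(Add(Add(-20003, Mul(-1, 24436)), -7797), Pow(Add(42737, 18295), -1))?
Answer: Rational(-4353, 5086) ≈ -0.85588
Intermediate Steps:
Mul(Add(Add(-20003, Mul(-1, 24436)), -7797), Pow(Add(42737, 18295), -1)) = Mul(Add(Add(-20003, -24436), -7797), Pow(61032, -1)) = Mul(Add(-44439, -7797), Rational(1, 61032)) = Mul(-52236, Rational(1, 61032)) = Rational(-4353, 5086)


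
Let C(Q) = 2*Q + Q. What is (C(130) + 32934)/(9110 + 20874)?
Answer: 8331/7496 ≈ 1.1114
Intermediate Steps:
C(Q) = 3*Q
(C(130) + 32934)/(9110 + 20874) = (3*130 + 32934)/(9110 + 20874) = (390 + 32934)/29984 = 33324*(1/29984) = 8331/7496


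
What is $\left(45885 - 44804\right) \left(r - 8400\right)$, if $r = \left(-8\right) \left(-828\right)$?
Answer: $-1919856$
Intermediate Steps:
$r = 6624$
$\left(45885 - 44804\right) \left(r - 8400\right) = \left(45885 - 44804\right) \left(6624 - 8400\right) = 1081 \left(-1776\right) = -1919856$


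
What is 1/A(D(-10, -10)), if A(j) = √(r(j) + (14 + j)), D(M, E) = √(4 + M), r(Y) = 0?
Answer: (14 + I*√6)^(-½) ≈ 0.26426 - 0.022944*I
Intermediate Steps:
A(j) = √(14 + j) (A(j) = √(0 + (14 + j)) = √(14 + j))
1/A(D(-10, -10)) = 1/(√(14 + √(4 - 10))) = 1/(√(14 + √(-6))) = 1/(√(14 + I*√6)) = (14 + I*√6)^(-½)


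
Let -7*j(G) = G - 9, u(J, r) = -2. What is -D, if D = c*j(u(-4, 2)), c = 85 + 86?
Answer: -1881/7 ≈ -268.71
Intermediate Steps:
c = 171
j(G) = 9/7 - G/7 (j(G) = -(G - 9)/7 = -(-9 + G)/7 = 9/7 - G/7)
D = 1881/7 (D = 171*(9/7 - ⅐*(-2)) = 171*(9/7 + 2/7) = 171*(11/7) = 1881/7 ≈ 268.71)
-D = -1*1881/7 = -1881/7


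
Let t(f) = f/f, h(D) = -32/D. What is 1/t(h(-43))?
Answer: 1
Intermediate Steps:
t(f) = 1
1/t(h(-43)) = 1/1 = 1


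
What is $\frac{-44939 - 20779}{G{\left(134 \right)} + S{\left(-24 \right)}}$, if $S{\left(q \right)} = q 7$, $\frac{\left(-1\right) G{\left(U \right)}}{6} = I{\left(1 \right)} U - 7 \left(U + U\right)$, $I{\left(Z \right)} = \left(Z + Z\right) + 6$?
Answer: $- \frac{10953}{776} \approx -14.115$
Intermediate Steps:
$I{\left(Z \right)} = 6 + 2 Z$ ($I{\left(Z \right)} = 2 Z + 6 = 6 + 2 Z$)
$G{\left(U \right)} = 36 U$ ($G{\left(U \right)} = - 6 \left(\left(6 + 2 \cdot 1\right) U - 7 \left(U + U\right)\right) = - 6 \left(\left(6 + 2\right) U - 7 \cdot 2 U\right) = - 6 \left(8 U - 14 U\right) = - 6 \left(- 6 U\right) = 36 U$)
$S{\left(q \right)} = 7 q$
$\frac{-44939 - 20779}{G{\left(134 \right)} + S{\left(-24 \right)}} = \frac{-44939 - 20779}{36 \cdot 134 + 7 \left(-24\right)} = - \frac{65718}{4824 - 168} = - \frac{65718}{4656} = \left(-65718\right) \frac{1}{4656} = - \frac{10953}{776}$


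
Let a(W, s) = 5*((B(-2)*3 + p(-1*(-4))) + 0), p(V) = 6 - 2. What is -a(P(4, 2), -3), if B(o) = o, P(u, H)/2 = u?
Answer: 10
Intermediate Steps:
P(u, H) = 2*u
p(V) = 4
a(W, s) = -10 (a(W, s) = 5*((-2*3 + 4) + 0) = 5*((-6 + 4) + 0) = 5*(-2 + 0) = 5*(-2) = -10)
-a(P(4, 2), -3) = -1*(-10) = 10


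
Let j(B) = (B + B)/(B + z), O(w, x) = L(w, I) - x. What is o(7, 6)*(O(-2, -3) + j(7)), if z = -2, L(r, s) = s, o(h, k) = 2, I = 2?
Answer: 78/5 ≈ 15.600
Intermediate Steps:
O(w, x) = 2 - x
j(B) = 2*B/(-2 + B) (j(B) = (B + B)/(B - 2) = (2*B)/(-2 + B) = 2*B/(-2 + B))
o(7, 6)*(O(-2, -3) + j(7)) = 2*((2 - 1*(-3)) + 2*7/(-2 + 7)) = 2*((2 + 3) + 2*7/5) = 2*(5 + 2*7*(⅕)) = 2*(5 + 14/5) = 2*(39/5) = 78/5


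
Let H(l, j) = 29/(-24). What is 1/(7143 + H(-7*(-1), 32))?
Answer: 24/171403 ≈ 0.00014002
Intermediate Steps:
H(l, j) = -29/24 (H(l, j) = 29*(-1/24) = -29/24)
1/(7143 + H(-7*(-1), 32)) = 1/(7143 - 29/24) = 1/(171403/24) = 24/171403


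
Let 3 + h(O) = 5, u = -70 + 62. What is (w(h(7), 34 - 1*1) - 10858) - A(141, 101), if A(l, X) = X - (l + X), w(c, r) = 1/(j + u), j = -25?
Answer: -353662/33 ≈ -10717.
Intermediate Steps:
u = -8
h(O) = 2 (h(O) = -3 + 5 = 2)
w(c, r) = -1/33 (w(c, r) = 1/(-25 - 8) = 1/(-33) = -1/33)
A(l, X) = -l (A(l, X) = X - (X + l) = X + (-X - l) = -l)
(w(h(7), 34 - 1*1) - 10858) - A(141, 101) = (-1/33 - 10858) - (-1)*141 = -358315/33 - 1*(-141) = -358315/33 + 141 = -353662/33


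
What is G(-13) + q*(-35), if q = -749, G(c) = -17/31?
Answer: 812648/31 ≈ 26214.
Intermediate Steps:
G(c) = -17/31 (G(c) = -17*1/31 = -17/31)
G(-13) + q*(-35) = -17/31 - 749*(-35) = -17/31 + 26215 = 812648/31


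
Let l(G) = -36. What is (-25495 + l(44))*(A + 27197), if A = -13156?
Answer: -358480771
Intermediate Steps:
(-25495 + l(44))*(A + 27197) = (-25495 - 36)*(-13156 + 27197) = -25531*14041 = -358480771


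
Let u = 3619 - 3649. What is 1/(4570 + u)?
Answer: 1/4540 ≈ 0.00022026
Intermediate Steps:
u = -30
1/(4570 + u) = 1/(4570 - 30) = 1/4540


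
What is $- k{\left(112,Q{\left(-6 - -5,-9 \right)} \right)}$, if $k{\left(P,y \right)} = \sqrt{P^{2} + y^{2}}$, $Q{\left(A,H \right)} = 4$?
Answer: $- 4 \sqrt{785} \approx -112.07$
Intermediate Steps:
$- k{\left(112,Q{\left(-6 - -5,-9 \right)} \right)} = - \sqrt{112^{2} + 4^{2}} = - \sqrt{12544 + 16} = - \sqrt{12560} = - 4 \sqrt{785}$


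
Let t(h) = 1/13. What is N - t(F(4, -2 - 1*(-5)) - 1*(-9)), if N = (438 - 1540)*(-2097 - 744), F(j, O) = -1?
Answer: 40700165/13 ≈ 3.1308e+6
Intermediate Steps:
t(h) = 1/13
N = 3130782 (N = -1102*(-2841) = 3130782)
N - t(F(4, -2 - 1*(-5)) - 1*(-9)) = 3130782 - 1*1/13 = 3130782 - 1/13 = 40700165/13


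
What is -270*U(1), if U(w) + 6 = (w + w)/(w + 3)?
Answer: 1485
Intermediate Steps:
U(w) = -6 + 2*w/(3 + w) (U(w) = -6 + (w + w)/(w + 3) = -6 + (2*w)/(3 + w) = -6 + 2*w/(3 + w))
-270*U(1) = -540*(-9 - 2*1)/(3 + 1) = -540*(-9 - 2)/4 = -540*(-11)/4 = -270*(-11/2) = 1485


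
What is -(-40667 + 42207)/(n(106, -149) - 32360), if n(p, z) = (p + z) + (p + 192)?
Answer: 308/6421 ≈ 0.047968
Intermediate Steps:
n(p, z) = 192 + z + 2*p (n(p, z) = (p + z) + (192 + p) = 192 + z + 2*p)
-(-40667 + 42207)/(n(106, -149) - 32360) = -(-40667 + 42207)/((192 - 149 + 2*106) - 32360) = -1540/((192 - 149 + 212) - 32360) = -1540/(255 - 32360) = -1540/(-32105) = -1540*(-1)/32105 = -1*(-308/6421) = 308/6421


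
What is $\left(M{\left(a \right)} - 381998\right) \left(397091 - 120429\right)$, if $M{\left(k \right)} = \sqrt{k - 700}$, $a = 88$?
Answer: $-105684330676 + 1659972 i \sqrt{17} \approx -1.0568 \cdot 10^{11} + 6.8442 \cdot 10^{6} i$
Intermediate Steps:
$M{\left(k \right)} = \sqrt{-700 + k}$
$\left(M{\left(a \right)} - 381998\right) \left(397091 - 120429\right) = \left(\sqrt{-700 + 88} - 381998\right) \left(397091 - 120429\right) = \left(\sqrt{-612} - 381998\right) 276662 = \left(6 i \sqrt{17} - 381998\right) 276662 = \left(-381998 + 6 i \sqrt{17}\right) 276662 = -105684330676 + 1659972 i \sqrt{17}$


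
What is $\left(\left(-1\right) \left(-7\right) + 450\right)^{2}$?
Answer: $208849$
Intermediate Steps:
$\left(\left(-1\right) \left(-7\right) + 450\right)^{2} = \left(7 + 450\right)^{2} = 457^{2} = 208849$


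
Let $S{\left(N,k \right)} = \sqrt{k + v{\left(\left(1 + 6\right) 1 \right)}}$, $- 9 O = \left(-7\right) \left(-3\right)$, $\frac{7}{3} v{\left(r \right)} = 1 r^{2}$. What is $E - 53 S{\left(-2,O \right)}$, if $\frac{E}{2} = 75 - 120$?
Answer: $-90 - \frac{106 \sqrt{42}}{3} \approx -318.99$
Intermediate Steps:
$E = -90$ ($E = 2 \left(75 - 120\right) = 2 \left(-45\right) = -90$)
$v{\left(r \right)} = \frac{3 r^{2}}{7}$ ($v{\left(r \right)} = \frac{3 \cdot 1 r^{2}}{7} = \frac{3 r^{2}}{7}$)
$O = - \frac{7}{3}$ ($O = - \frac{\left(-7\right) \left(-3\right)}{9} = \left(- \frac{1}{9}\right) 21 = - \frac{7}{3} \approx -2.3333$)
$S{\left(N,k \right)} = \sqrt{21 + k}$ ($S{\left(N,k \right)} = \sqrt{k + \frac{3 \left(\left(1 + 6\right) 1\right)^{2}}{7}} = \sqrt{k + \frac{3 \left(7 \cdot 1\right)^{2}}{7}} = \sqrt{k + \frac{3 \cdot 7^{2}}{7}} = \sqrt{k + \frac{3}{7} \cdot 49} = \sqrt{k + 21} = \sqrt{21 + k}$)
$E - 53 S{\left(-2,O \right)} = -90 - 53 \sqrt{21 - \frac{7}{3}} = -90 - 53 \sqrt{\frac{56}{3}} = -90 - 53 \frac{2 \sqrt{42}}{3} = -90 - \frac{106 \sqrt{42}}{3}$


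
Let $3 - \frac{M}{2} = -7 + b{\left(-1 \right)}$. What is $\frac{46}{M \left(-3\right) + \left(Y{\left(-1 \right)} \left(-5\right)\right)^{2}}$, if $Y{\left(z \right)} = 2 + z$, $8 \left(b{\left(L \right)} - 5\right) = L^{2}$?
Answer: $- \frac{184}{17} \approx -10.824$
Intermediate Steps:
$b{\left(L \right)} = 5 + \frac{L^{2}}{8}$
$M = \frac{39}{4}$ ($M = 6 - 2 \left(-7 + \left(5 + \frac{\left(-1\right)^{2}}{8}\right)\right) = 6 - 2 \left(-7 + \left(5 + \frac{1}{8} \cdot 1\right)\right) = 6 - 2 \left(-7 + \left(5 + \frac{1}{8}\right)\right) = 6 - 2 \left(-7 + \frac{41}{8}\right) = 6 - - \frac{15}{4} = 6 + \frac{15}{4} = \frac{39}{4} \approx 9.75$)
$\frac{46}{M \left(-3\right) + \left(Y{\left(-1 \right)} \left(-5\right)\right)^{2}} = \frac{46}{\frac{39}{4} \left(-3\right) + \left(\left(2 - 1\right) \left(-5\right)\right)^{2}} = \frac{46}{- \frac{117}{4} + \left(1 \left(-5\right)\right)^{2}} = \frac{46}{- \frac{117}{4} + \left(-5\right)^{2}} = \frac{46}{- \frac{117}{4} + 25} = \frac{46}{- \frac{17}{4}} = 46 \left(- \frac{4}{17}\right) = - \frac{184}{17}$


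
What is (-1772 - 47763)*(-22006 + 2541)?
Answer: 964198775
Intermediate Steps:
(-1772 - 47763)*(-22006 + 2541) = -49535*(-19465) = 964198775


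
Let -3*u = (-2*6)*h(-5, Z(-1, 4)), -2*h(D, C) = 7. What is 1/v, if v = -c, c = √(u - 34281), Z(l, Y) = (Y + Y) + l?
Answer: I*√95/1805 ≈ 0.0053999*I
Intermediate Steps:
Z(l, Y) = l + 2*Y (Z(l, Y) = 2*Y + l = l + 2*Y)
h(D, C) = -7/2 (h(D, C) = -½*7 = -7/2)
u = -14 (u = -(-2*6)*(-7)/(3*2) = -(-4)*(-7)/2 = -⅓*42 = -14)
c = 19*I*√95 (c = √(-14 - 34281) = √(-34295) = 19*I*√95 ≈ 185.19*I)
v = -19*I*√95 ≈ -185.19*I
1/v = 1/(-19*I*√95) = I*√95/1805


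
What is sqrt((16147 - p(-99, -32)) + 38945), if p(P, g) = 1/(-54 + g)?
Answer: sqrt(407460518)/86 ≈ 234.72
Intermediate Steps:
sqrt((16147 - p(-99, -32)) + 38945) = sqrt((16147 - 1/(-54 - 32)) + 38945) = sqrt((16147 - 1/(-86)) + 38945) = sqrt((16147 - 1*(-1/86)) + 38945) = sqrt((16147 + 1/86) + 38945) = sqrt(1388643/86 + 38945) = sqrt(4737913/86) = sqrt(407460518)/86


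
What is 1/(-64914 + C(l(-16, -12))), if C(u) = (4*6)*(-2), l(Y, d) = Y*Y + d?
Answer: -1/64962 ≈ -1.5394e-5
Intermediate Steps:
l(Y, d) = d + Y² (l(Y, d) = Y² + d = d + Y²)
C(u) = -48 (C(u) = 24*(-2) = -48)
1/(-64914 + C(l(-16, -12))) = 1/(-64914 - 48) = 1/(-64962) = -1/64962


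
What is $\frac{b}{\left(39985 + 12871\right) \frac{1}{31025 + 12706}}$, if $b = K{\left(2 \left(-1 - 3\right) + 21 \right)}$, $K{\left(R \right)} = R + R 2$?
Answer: $\frac{1705509}{52856} \approx 32.267$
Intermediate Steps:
$K{\left(R \right)} = 3 R$ ($K{\left(R \right)} = R + 2 R = 3 R$)
$b = 39$ ($b = 3 \left(2 \left(-1 - 3\right) + 21\right) = 3 \left(2 \left(-4\right) + 21\right) = 3 \left(-8 + 21\right) = 3 \cdot 13 = 39$)
$\frac{b}{\left(39985 + 12871\right) \frac{1}{31025 + 12706}} = \frac{39}{\left(39985 + 12871\right) \frac{1}{31025 + 12706}} = \frac{39}{52856 \cdot \frac{1}{43731}} = \frac{39}{\frac{52856}{43731}} = 39 \cdot \frac{43731}{52856} = \frac{1705509}{52856}$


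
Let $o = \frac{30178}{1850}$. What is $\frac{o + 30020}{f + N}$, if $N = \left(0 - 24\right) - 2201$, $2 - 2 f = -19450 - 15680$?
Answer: $\frac{27783589}{14190425} \approx 1.9579$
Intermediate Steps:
$o = \frac{15089}{925}$ ($o = 30178 \cdot \frac{1}{1850} = \frac{15089}{925} \approx 16.312$)
$f = 17566$ ($f = 1 - \frac{-19450 - 15680}{2} = 1 - -17565 = 1 + 17565 = 17566$)
$N = -2225$ ($N = -24 - 2201 = -2225$)
$\frac{o + 30020}{f + N} = \frac{\frac{15089}{925} + 30020}{17566 - 2225} = \frac{27783589}{925 \cdot 15341} = \frac{27783589}{925} \cdot \frac{1}{15341} = \frac{27783589}{14190425}$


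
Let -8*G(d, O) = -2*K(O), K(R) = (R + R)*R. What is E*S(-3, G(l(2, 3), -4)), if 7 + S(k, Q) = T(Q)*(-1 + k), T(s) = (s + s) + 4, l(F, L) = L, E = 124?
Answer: -10788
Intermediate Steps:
K(R) = 2*R**2 (K(R) = (2*R)*R = 2*R**2)
G(d, O) = O**2/2 (G(d, O) = -(-1)*2*O**2/4 = -(-1)*O**2/2 = O**2/2)
T(s) = 4 + 2*s (T(s) = 2*s + 4 = 4 + 2*s)
S(k, Q) = -7 + (-1 + k)*(4 + 2*Q) (S(k, Q) = -7 + (4 + 2*Q)*(-1 + k) = -7 + (-1 + k)*(4 + 2*Q))
E*S(-3, G(l(2, 3), -4)) = 124*(-11 - (-4)**2 + 2*(-3)*(2 + (1/2)*(-4)**2)) = 124*(-11 - 16 + 2*(-3)*(2 + (1/2)*16)) = 124*(-11 - 2*8 + 2*(-3)*(2 + 8)) = 124*(-11 - 16 + 2*(-3)*10) = 124*(-11 - 16 - 60) = 124*(-87) = -10788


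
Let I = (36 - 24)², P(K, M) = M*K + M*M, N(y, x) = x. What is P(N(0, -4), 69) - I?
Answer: 4341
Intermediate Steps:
P(K, M) = M² + K*M (P(K, M) = K*M + M² = M² + K*M)
I = 144 (I = 12² = 144)
P(N(0, -4), 69) - I = 69*(-4 + 69) - 1*144 = 69*65 - 144 = 4485 - 144 = 4341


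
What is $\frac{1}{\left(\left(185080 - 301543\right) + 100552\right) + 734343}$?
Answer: $\frac{1}{718432} \approx 1.3919 \cdot 10^{-6}$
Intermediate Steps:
$\frac{1}{\left(\left(185080 - 301543\right) + 100552\right) + 734343} = \frac{1}{\left(-116463 + 100552\right) + 734343} = \frac{1}{-15911 + 734343} = \frac{1}{718432}$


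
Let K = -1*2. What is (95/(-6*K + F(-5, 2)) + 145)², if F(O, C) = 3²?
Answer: 9859600/441 ≈ 22357.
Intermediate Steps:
F(O, C) = 9
K = -2
(95/(-6*K + F(-5, 2)) + 145)² = (95/(-6*(-2) + 9) + 145)² = (95/(12 + 9) + 145)² = (95/21 + 145)² = (3140/21)² = 9859600/441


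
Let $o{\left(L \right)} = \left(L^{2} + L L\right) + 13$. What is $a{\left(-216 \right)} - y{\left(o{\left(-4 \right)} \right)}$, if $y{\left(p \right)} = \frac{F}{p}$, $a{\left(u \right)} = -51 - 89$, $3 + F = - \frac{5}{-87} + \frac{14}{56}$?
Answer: $- \frac{2191463}{15660} \approx -139.94$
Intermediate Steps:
$F = - \frac{937}{348}$ ($F = -3 + \left(- \frac{5}{-87} + \frac{14}{56}\right) = -3 + \left(\left(-5\right) \left(- \frac{1}{87}\right) + 14 \cdot \frac{1}{56}\right) = -3 + \left(\frac{5}{87} + \frac{1}{4}\right) = -3 + \frac{107}{348} = - \frac{937}{348} \approx -2.6925$)
$o{\left(L \right)} = 13 + 2 L^{2}$ ($o{\left(L \right)} = \left(L^{2} + L^{2}\right) + 13 = 2 L^{2} + 13 = 13 + 2 L^{2}$)
$a{\left(u \right)} = -140$
$y{\left(p \right)} = - \frac{937}{348 p}$
$a{\left(-216 \right)} - y{\left(o{\left(-4 \right)} \right)} = -140 - - \frac{937}{348 \left(13 + 2 \left(-4\right)^{2}\right)} = -140 - - \frac{937}{348 \left(13 + 2 \cdot 16\right)} = -140 - - \frac{937}{348 \left(13 + 32\right)} = -140 - - \frac{937}{348 \cdot 45} = -140 - \left(- \frac{937}{348}\right) \frac{1}{45} = -140 - - \frac{937}{15660} = -140 + \frac{937}{15660} = - \frac{2191463}{15660}$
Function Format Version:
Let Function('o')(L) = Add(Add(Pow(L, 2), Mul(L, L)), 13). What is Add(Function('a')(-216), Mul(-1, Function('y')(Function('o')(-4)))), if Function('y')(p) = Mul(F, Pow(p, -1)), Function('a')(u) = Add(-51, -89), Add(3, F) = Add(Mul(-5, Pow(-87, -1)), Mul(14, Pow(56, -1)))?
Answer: Rational(-2191463, 15660) ≈ -139.94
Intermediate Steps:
F = Rational(-937, 348) (F = Add(-3, Add(Mul(-5, Pow(-87, -1)), Mul(14, Pow(56, -1)))) = Add(-3, Add(Mul(-5, Rational(-1, 87)), Mul(14, Rational(1, 56)))) = Add(-3, Add(Rational(5, 87), Rational(1, 4))) = Add(-3, Rational(107, 348)) = Rational(-937, 348) ≈ -2.6925)
Function('o')(L) = Add(13, Mul(2, Pow(L, 2))) (Function('o')(L) = Add(Add(Pow(L, 2), Pow(L, 2)), 13) = Add(Mul(2, Pow(L, 2)), 13) = Add(13, Mul(2, Pow(L, 2))))
Function('a')(u) = -140
Function('y')(p) = Mul(Rational(-937, 348), Pow(p, -1))
Add(Function('a')(-216), Mul(-1, Function('y')(Function('o')(-4)))) = Add(-140, Mul(-1, Mul(Rational(-937, 348), Pow(Add(13, Mul(2, Pow(-4, 2))), -1)))) = Add(-140, Mul(-1, Mul(Rational(-937, 348), Pow(Add(13, Mul(2, 16)), -1)))) = Add(-140, Mul(-1, Mul(Rational(-937, 348), Pow(Add(13, 32), -1)))) = Add(-140, Mul(-1, Mul(Rational(-937, 348), Pow(45, -1)))) = Add(-140, Mul(-1, Mul(Rational(-937, 348), Rational(1, 45)))) = Add(-140, Mul(-1, Rational(-937, 15660))) = Add(-140, Rational(937, 15660)) = Rational(-2191463, 15660)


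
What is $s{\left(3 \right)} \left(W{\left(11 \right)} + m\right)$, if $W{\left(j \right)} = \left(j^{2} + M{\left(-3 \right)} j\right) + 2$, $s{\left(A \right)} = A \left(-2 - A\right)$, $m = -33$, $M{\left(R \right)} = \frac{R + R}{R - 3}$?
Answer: $-1515$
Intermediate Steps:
$M{\left(R \right)} = \frac{2 R}{-3 + R}$
$W{\left(j \right)} = 2 + j + j^{2}$ ($W{\left(j \right)} = \left(j^{2} + 2 \left(-3\right) \frac{1}{-3 - 3} j\right) + 2 = \left(j^{2} + 2 \left(-3\right) \frac{1}{-6} j\right) + 2 = \left(j^{2} + 2 \left(-3\right) \left(- \frac{1}{6}\right) j\right) + 2 = \left(j^{2} + 1 j\right) + 2 = \left(j^{2} + j\right) + 2 = \left(j + j^{2}\right) + 2 = 2 + j + j^{2}$)
$s{\left(3 \right)} \left(W{\left(11 \right)} + m\right) = \left(-1\right) 3 \left(2 + 3\right) \left(\left(2 + 11 + 11^{2}\right) - 33\right) = \left(-1\right) 3 \cdot 5 \left(\left(2 + 11 + 121\right) - 33\right) = - 15 \left(134 - 33\right) = \left(-15\right) 101 = -1515$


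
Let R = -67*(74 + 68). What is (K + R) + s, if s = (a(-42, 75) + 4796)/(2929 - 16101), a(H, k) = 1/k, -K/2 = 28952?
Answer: -66602601901/987900 ≈ -67418.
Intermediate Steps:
K = -57904 (K = -2*28952 = -57904)
R = -9514 (R = -67*142 = -9514)
s = -359701/987900 (s = (1/75 + 4796)/(2929 - 16101) = (1/75 + 4796)/(-13172) = (359701/75)*(-1/13172) = -359701/987900 ≈ -0.36411)
(K + R) + s = (-57904 - 9514) - 359701/987900 = -67418 - 359701/987900 = -66602601901/987900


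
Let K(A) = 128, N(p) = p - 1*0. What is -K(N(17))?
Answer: -128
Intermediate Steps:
N(p) = p (N(p) = p + 0 = p)
-K(N(17)) = -1*128 = -128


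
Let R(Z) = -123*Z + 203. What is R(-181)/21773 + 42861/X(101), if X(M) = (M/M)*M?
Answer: 935481619/2199073 ≈ 425.40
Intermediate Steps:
R(Z) = 203 - 123*Z
X(M) = M (X(M) = 1*M = M)
R(-181)/21773 + 42861/X(101) = (203 - 123*(-181))/21773 + 42861/101 = (203 + 22263)*(1/21773) + 42861*(1/101) = 22466*(1/21773) + 42861/101 = 22466/21773 + 42861/101 = 935481619/2199073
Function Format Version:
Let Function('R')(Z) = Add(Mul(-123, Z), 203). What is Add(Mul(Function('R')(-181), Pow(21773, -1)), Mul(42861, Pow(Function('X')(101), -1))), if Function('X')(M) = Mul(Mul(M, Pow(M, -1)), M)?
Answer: Rational(935481619, 2199073) ≈ 425.40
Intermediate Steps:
Function('R')(Z) = Add(203, Mul(-123, Z))
Function('X')(M) = M (Function('X')(M) = Mul(1, M) = M)
Add(Mul(Function('R')(-181), Pow(21773, -1)), Mul(42861, Pow(Function('X')(101), -1))) = Add(Mul(Add(203, Mul(-123, -181)), Pow(21773, -1)), Mul(42861, Pow(101, -1))) = Add(Mul(Add(203, 22263), Rational(1, 21773)), Mul(42861, Rational(1, 101))) = Add(Mul(22466, Rational(1, 21773)), Rational(42861, 101)) = Add(Rational(22466, 21773), Rational(42861, 101)) = Rational(935481619, 2199073)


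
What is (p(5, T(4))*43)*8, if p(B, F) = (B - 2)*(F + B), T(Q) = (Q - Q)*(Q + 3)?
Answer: 5160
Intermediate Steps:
T(Q) = 0 (T(Q) = 0*(3 + Q) = 0)
p(B, F) = (-2 + B)*(B + F)
(p(5, T(4))*43)*8 = ((5² - 2*5 - 2*0 + 5*0)*43)*8 = ((25 - 10 + 0 + 0)*43)*8 = (15*43)*8 = 645*8 = 5160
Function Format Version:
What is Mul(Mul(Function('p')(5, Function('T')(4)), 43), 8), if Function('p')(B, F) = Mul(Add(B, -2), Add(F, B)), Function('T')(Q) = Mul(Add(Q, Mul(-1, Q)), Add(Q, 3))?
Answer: 5160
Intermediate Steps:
Function('T')(Q) = 0 (Function('T')(Q) = Mul(0, Add(3, Q)) = 0)
Function('p')(B, F) = Mul(Add(-2, B), Add(B, F))
Mul(Mul(Function('p')(5, Function('T')(4)), 43), 8) = Mul(Mul(Add(Pow(5, 2), Mul(-2, 5), Mul(-2, 0), Mul(5, 0)), 43), 8) = Mul(Mul(Add(25, -10, 0, 0), 43), 8) = Mul(Mul(15, 43), 8) = Mul(645, 8) = 5160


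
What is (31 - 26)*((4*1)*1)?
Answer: 20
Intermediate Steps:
(31 - 26)*((4*1)*1) = 5*(4*1) = 5*4 = 20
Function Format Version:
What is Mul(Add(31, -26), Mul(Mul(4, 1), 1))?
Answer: 20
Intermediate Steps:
Mul(Add(31, -26), Mul(Mul(4, 1), 1)) = Mul(5, Mul(4, 1)) = Mul(5, 4) = 20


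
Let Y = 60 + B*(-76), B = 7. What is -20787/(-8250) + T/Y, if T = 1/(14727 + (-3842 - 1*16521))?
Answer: 9216236559/3657764000 ≈ 2.5196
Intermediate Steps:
T = -1/5636 (T = 1/(14727 + (-3842 - 16521)) = 1/(14727 - 20363) = 1/(-5636) = -1/5636 ≈ -0.00017743)
Y = -472 (Y = 60 + 7*(-76) = 60 - 532 = -472)
-20787/(-8250) + T/Y = -20787/(-8250) - 1/5636/(-472) = -20787*(-1/8250) - 1/5636*(-1/472) = 6929/2750 + 1/2660192 = 9216236559/3657764000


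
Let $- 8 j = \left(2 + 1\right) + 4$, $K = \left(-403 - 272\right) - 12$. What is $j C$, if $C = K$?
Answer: $\frac{4809}{8} \approx 601.13$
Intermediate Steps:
$K = -687$ ($K = -675 - 12 = -687$)
$j = - \frac{7}{8}$ ($j = - \frac{\left(2 + 1\right) + 4}{8} = - \frac{3 + 4}{8} = \left(- \frac{1}{8}\right) 7 = - \frac{7}{8} \approx -0.875$)
$C = -687$
$j C = \left(- \frac{7}{8}\right) \left(-687\right) = \frac{4809}{8}$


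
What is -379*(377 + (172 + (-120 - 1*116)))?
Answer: -118627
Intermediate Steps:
-379*(377 + (172 + (-120 - 1*116))) = -379*(377 + (172 + (-120 - 116))) = -379*(377 + (172 - 236)) = -379*(377 - 64) = -379*313 = -118627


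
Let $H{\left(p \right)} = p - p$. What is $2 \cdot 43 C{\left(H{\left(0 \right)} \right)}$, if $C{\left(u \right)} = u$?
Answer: $0$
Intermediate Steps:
$H{\left(p \right)} = 0$
$2 \cdot 43 C{\left(H{\left(0 \right)} \right)} = 2 \cdot 43 \cdot 0 = 86 \cdot 0 = 0$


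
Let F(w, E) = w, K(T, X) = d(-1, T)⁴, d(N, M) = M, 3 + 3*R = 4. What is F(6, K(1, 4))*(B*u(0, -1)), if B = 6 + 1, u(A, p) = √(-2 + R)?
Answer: 14*I*√15 ≈ 54.222*I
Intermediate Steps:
R = ⅓ (R = -1 + (⅓)*4 = -1 + 4/3 = ⅓ ≈ 0.33333)
K(T, X) = T⁴
u(A, p) = I*√15/3 (u(A, p) = √(-2 + ⅓) = √(-5/3) = I*√15/3)
B = 7
F(6, K(1, 4))*(B*u(0, -1)) = 6*(7*(I*√15/3)) = 6*(7*I*√15/3) = 14*I*√15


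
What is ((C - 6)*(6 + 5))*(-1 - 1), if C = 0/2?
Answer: 132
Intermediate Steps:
C = 0 (C = 0*(½) = 0)
((C - 6)*(6 + 5))*(-1 - 1) = ((0 - 6)*(6 + 5))*(-1 - 1) = -6*11*(-2) = -66*(-2) = 132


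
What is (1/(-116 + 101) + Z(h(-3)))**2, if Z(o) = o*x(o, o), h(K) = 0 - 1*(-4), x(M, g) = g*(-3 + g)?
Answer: 57121/225 ≈ 253.87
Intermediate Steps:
h(K) = 4 (h(K) = 0 + 4 = 4)
Z(o) = o**2*(-3 + o) (Z(o) = o*(o*(-3 + o)) = o**2*(-3 + o))
(1/(-116 + 101) + Z(h(-3)))**2 = (1/(-116 + 101) + 4**2*(-3 + 4))**2 = (1/(-15) + 16*1)**2 = (-1/15 + 16)**2 = (239/15)**2 = 57121/225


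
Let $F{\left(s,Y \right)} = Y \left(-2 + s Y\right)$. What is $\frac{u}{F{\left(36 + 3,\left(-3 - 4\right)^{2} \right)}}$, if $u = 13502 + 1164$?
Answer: $\frac{14666}{93541} \approx 0.15679$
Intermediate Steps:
$u = 14666$
$F{\left(s,Y \right)} = Y \left(-2 + Y s\right)$
$\frac{u}{F{\left(36 + 3,\left(-3 - 4\right)^{2} \right)}} = \frac{14666}{\left(-3 - 4\right)^{2} \left(-2 + \left(-3 - 4\right)^{2} \left(36 + 3\right)\right)} = \frac{14666}{\left(-7\right)^{2} \left(-2 + \left(-7\right)^{2} \cdot 39\right)} = \frac{14666}{49 \left(-2 + 49 \cdot 39\right)} = \frac{14666}{49 \left(-2 + 1911\right)} = \frac{14666}{49 \cdot 1909} = \frac{14666}{93541}$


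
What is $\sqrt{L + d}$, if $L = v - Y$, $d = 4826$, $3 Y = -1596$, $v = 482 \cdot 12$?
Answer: $3 \sqrt{1238} \approx 105.56$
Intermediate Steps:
$v = 5784$
$Y = -532$ ($Y = \frac{1}{3} \left(-1596\right) = -532$)
$L = 6316$ ($L = 5784 - -532 = 5784 + 532 = 6316$)
$\sqrt{L + d} = \sqrt{6316 + 4826} = \sqrt{11142} = 3 \sqrt{1238}$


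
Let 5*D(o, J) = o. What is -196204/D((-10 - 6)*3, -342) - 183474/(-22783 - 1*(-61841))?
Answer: 4788484051/234348 ≈ 20433.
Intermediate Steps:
D(o, J) = o/5
-196204/D((-10 - 6)*3, -342) - 183474/(-22783 - 1*(-61841)) = -196204*5/(3*(-10 - 6)) - 183474/(-22783 - 1*(-61841)) = -196204/((-16*3)/5) - 183474/(-22783 + 61841) = -196204/((1/5)*(-48)) - 183474/39058 = -196204/(-48/5) - 183474*1/39058 = -196204*(-5/48) - 91737/19529 = 245255/12 - 91737/19529 = 4788484051/234348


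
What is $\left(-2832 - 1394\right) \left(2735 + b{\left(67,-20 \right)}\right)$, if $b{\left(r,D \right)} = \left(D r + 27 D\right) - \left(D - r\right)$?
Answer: $-3980892$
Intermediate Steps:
$b{\left(r,D \right)} = r + 26 D + D r$ ($b{\left(r,D \right)} = \left(27 D + D r\right) - \left(D - r\right) = r + 26 D + D r$)
$\left(-2832 - 1394\right) \left(2735 + b{\left(67,-20 \right)}\right) = \left(-2832 - 1394\right) \left(2735 + \left(67 + 26 \left(-20\right) - 1340\right)\right) = - 4226 \left(2735 - 1793\right) = \left(-4226\right) 942 = -3980892$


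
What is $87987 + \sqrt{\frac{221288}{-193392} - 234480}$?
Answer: $87987 + \frac{i \sqrt{15225180528166}}{8058} \approx 87987.0 + 484.23 i$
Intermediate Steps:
$87987 + \sqrt{\frac{221288}{-193392} - 234480} = 87987 + \sqrt{221288 \left(- \frac{1}{193392}\right) - 234480} = 87987 + \sqrt{- \frac{27661}{24174} - 234480} = 87987 + \sqrt{- \frac{5668347181}{24174}} = 87987 + \frac{i \sqrt{15225180528166}}{8058}$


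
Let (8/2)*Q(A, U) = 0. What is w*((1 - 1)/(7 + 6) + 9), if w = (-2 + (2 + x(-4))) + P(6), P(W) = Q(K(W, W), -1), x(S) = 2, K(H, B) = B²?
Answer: 18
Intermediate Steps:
Q(A, U) = 0 (Q(A, U) = (¼)*0 = 0)
P(W) = 0
w = 2 (w = (-2 + (2 + 2)) + 0 = (-2 + 4) + 0 = 2 + 0 = 2)
w*((1 - 1)/(7 + 6) + 9) = 2*((1 - 1)/(7 + 6) + 9) = 2*(0/13 + 9) = 2*(0*(1/13) + 9) = 2*(0 + 9) = 2*9 = 18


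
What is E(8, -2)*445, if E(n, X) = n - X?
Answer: 4450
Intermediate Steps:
E(8, -2)*445 = (8 - 1*(-2))*445 = (8 + 2)*445 = 10*445 = 4450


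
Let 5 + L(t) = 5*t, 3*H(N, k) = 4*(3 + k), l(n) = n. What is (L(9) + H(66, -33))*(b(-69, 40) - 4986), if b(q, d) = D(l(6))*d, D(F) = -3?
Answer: 0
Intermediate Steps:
b(q, d) = -3*d
H(N, k) = 4 + 4*k/3 (H(N, k) = (4*(3 + k))/3 = (12 + 4*k)/3 = 4 + 4*k/3)
L(t) = -5 + 5*t
(L(9) + H(66, -33))*(b(-69, 40) - 4986) = ((-5 + 5*9) + (4 + (4/3)*(-33)))*(-3*40 - 4986) = ((-5 + 45) + (4 - 44))*(-120 - 4986) = (40 - 40)*(-5106) = 0*(-5106) = 0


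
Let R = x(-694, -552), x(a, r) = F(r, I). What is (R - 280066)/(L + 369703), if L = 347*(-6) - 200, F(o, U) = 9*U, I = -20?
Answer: -280246/367421 ≈ -0.76274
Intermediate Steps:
L = -2282 (L = -2082 - 200 = -2282)
x(a, r) = -180 (x(a, r) = 9*(-20) = -180)
R = -180
(R - 280066)/(L + 369703) = (-180 - 280066)/(-2282 + 369703) = -280246/367421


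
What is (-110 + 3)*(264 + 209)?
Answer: -50611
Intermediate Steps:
(-110 + 3)*(264 + 209) = -107*473 = -50611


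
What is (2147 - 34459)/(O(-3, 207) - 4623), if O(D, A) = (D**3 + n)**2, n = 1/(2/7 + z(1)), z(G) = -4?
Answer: 21842912/2622467 ≈ 8.3291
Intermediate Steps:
n = -7/26 (n = 1/(2/7 - 4) = 1/(-26/7) = -7/26 ≈ -0.26923)
O(D, A) = (-7/26 + D**3)**2 (O(D, A) = (D**3 - 7/26)**2 = (-7/26 + D**3)**2)
(2147 - 34459)/(O(-3, 207) - 4623) = (2147 - 34459)/((-7 + 26*(-3)**3)**2/676 - 4623) = -32312/((-7 + 26*(-27))**2/676 - 4623) = -32312/((-7 - 702)**2/676 - 4623) = -32312/((1/676)*(-709)**2 - 4623) = -32312/((1/676)*502681 - 4623) = -32312/(502681/676 - 4623) = -32312/(-2622467/676) = -32312*(-676/2622467) = 21842912/2622467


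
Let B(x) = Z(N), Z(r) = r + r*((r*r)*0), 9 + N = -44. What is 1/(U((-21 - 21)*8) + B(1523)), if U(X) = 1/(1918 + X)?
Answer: -1582/83845 ≈ -0.018868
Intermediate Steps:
N = -53 (N = -9 - 44 = -53)
Z(r) = r (Z(r) = r + r*(r**2*0) = r + r*0 = r + 0 = r)
B(x) = -53
1/(U((-21 - 21)*8) + B(1523)) = 1/(1/(1918 + (-21 - 21)*8) - 53) = 1/(1/(1918 - 42*8) - 53) = 1/(1/(1918 - 336) - 53) = 1/(1/1582 - 53) = 1/(-83845/1582) = -1582/83845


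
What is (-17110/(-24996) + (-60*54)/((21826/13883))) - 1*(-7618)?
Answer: 758031746167/136390674 ≈ 5557.8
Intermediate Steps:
(-17110/(-24996) + (-60*54)/((21826/13883))) - 1*(-7618) = (-17110*(-1/24996) - 3240/(21826*(1/13883))) + 7618 = (8555/12498 - 3240/21826/13883) + 7618 = (8555/12498 - 3240*13883/21826) + 7618 = (8555/12498 - 22490460/10913) + 7618 = -280992408365/136390674 + 7618 = 758031746167/136390674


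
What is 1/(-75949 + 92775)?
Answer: 1/16826 ≈ 5.9432e-5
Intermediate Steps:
1/(-75949 + 92775) = 1/16826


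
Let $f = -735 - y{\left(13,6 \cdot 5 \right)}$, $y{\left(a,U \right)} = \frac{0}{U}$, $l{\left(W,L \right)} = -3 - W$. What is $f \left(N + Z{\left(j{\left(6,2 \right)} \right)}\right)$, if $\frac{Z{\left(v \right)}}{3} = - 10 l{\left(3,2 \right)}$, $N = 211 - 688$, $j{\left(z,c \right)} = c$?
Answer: $218295$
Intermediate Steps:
$y{\left(a,U \right)} = 0$
$N = -477$ ($N = 211 - 688 = -477$)
$f = -735$ ($f = -735 - 0 = -735 + 0 = -735$)
$Z{\left(v \right)} = 180$ ($Z{\left(v \right)} = 3 \left(- 10 \left(-3 - 3\right)\right) = 3 \left(\left(-10\right) \left(-6\right)\right) = 3 \cdot 60 = 180$)
$f \left(N + Z{\left(j{\left(6,2 \right)} \right)}\right) = - 735 \left(-477 + 180\right) = \left(-735\right) \left(-297\right) = 218295$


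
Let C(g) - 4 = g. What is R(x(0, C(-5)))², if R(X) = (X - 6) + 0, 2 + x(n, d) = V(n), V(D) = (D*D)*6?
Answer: 64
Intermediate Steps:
C(g) = 4 + g
V(D) = 6*D² (V(D) = D²*6 = 6*D²)
x(n, d) = -2 + 6*n²
R(X) = -6 + X (R(X) = (-6 + X) + 0 = -6 + X)
R(x(0, C(-5)))² = (-6 + (-2 + 6*0²))² = (-6 + (-2 + 6*0))² = (-6 + (-2 + 0))² = (-6 - 2)² = (-8)² = 64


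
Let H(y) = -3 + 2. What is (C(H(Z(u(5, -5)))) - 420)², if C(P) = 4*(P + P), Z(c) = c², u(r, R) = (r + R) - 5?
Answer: 183184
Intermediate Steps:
u(r, R) = -5 + R + r (u(r, R) = (R + r) - 5 = -5 + R + r)
H(y) = -1
C(P) = 8*P (C(P) = 4*(2*P) = 8*P)
(C(H(Z(u(5, -5)))) - 420)² = (8*(-1) - 420)² = (-8 - 420)² = (-428)² = 183184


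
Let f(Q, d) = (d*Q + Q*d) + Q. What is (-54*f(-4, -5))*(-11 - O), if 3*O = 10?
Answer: 27864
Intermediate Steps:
f(Q, d) = Q + 2*Q*d (f(Q, d) = (Q*d + Q*d) + Q = 2*Q*d + Q = Q + 2*Q*d)
O = 10/3 (O = (1/3)*10 = 10/3 ≈ 3.3333)
(-54*f(-4, -5))*(-11 - O) = (-(-216)*(1 + 2*(-5)))*(-11 - 1*10/3) = (-(-216)*(1 - 10))*(-11 - 10/3) = -(-216)*(-9)*(-43/3) = -54*36*(-43/3) = -1944*(-43/3) = 27864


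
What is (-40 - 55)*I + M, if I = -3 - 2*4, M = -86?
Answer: 959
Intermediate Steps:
I = -11 (I = -3 - 8 = -11)
(-40 - 55)*I + M = (-40 - 55)*(-11) - 86 = -95*(-11) - 86 = 1045 - 86 = 959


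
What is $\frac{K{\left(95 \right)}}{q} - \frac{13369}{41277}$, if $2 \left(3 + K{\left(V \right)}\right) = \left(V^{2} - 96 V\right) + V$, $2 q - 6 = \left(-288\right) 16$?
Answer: $- \frac{10212746}{31659459} \approx -0.32258$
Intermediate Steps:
$q = -2301$ ($q = 3 + \frac{\left(-288\right) 16}{2} = 3 + \frac{1}{2} \left(-4608\right) = 3 - 2304 = -2301$)
$K{\left(V \right)} = -3 + \frac{V^{2}}{2} - \frac{95 V}{2}$ ($K{\left(V \right)} = -3 + \frac{\left(V^{2} - 96 V\right) + V}{2} = -3 + \frac{V^{2} - 95 V}{2} = -3 + \left(\frac{V^{2}}{2} - \frac{95 V}{2}\right) = -3 + \frac{V^{2}}{2} - \frac{95 V}{2}$)
$\frac{K{\left(95 \right)}}{q} - \frac{13369}{41277} = \frac{-3 + \frac{95^{2}}{2} - \frac{9025}{2}}{-2301} - \frac{13369}{41277} = \left(-3 + \frac{1}{2} \cdot 9025 - \frac{9025}{2}\right) \left(- \frac{1}{2301}\right) - \frac{13369}{41277} = \left(-3 + \frac{9025}{2} - \frac{9025}{2}\right) \left(- \frac{1}{2301}\right) - \frac{13369}{41277} = \left(-3\right) \left(- \frac{1}{2301}\right) - \frac{13369}{41277} = \frac{1}{767} - \frac{13369}{41277} = - \frac{10212746}{31659459}$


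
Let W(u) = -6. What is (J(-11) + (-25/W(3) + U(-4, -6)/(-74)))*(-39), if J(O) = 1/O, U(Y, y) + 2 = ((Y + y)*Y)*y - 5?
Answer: -117676/407 ≈ -289.13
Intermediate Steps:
U(Y, y) = -7 + Y*y*(Y + y) (U(Y, y) = -2 + (((Y + y)*Y)*y - 5) = -2 + ((Y*(Y + y))*y - 5) = -2 + (Y*y*(Y + y) - 5) = -2 + (-5 + Y*y*(Y + y)) = -7 + Y*y*(Y + y))
(J(-11) + (-25/W(3) + U(-4, -6)/(-74)))*(-39) = (1/(-11) + (-25/(-6) + (-7 - 4*(-6)² - 6*(-4)²)/(-74)))*(-39) = (-1/11 + (-25*(-⅙) + (-7 - 4*36 - 6*16)*(-1/74)))*(-39) = (-1/11 + (25/6 + (-7 - 144 - 96)*(-1/74)))*(-39) = (-1/11 + (25/6 - 247*(-1/74)))*(-39) = (-1/11 + (25/6 + 247/74))*(-39) = (-1/11 + 833/111)*(-39) = (9052/1221)*(-39) = -117676/407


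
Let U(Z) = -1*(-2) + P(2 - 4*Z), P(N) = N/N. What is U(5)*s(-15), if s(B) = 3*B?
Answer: -135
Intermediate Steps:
P(N) = 1
U(Z) = 3 (U(Z) = -1*(-2) + 1 = 2 + 1 = 3)
U(5)*s(-15) = 3*(3*(-15)) = 3*(-45) = -135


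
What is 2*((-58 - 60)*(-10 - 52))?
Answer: 14632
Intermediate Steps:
2*((-58 - 60)*(-10 - 52)) = 2*(-118*(-62)) = 2*7316 = 14632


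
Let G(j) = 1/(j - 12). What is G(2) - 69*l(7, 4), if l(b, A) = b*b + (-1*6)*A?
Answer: -17251/10 ≈ -1725.1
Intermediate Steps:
l(b, A) = b² - 6*A
G(j) = 1/(-12 + j)
G(2) - 69*l(7, 4) = 1/(-12 + 2) - 69*(7² - 6*4) = 1/(-10) - 69*(49 - 24) = -⅒ - 69*25 = -⅒ - 1725 = -17251/10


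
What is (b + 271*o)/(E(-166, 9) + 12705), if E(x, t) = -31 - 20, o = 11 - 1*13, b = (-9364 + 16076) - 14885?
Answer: -2905/4218 ≈ -0.68871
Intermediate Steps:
b = -8173 (b = 6712 - 14885 = -8173)
o = -2 (o = 11 - 13 = -2)
E(x, t) = -51
(b + 271*o)/(E(-166, 9) + 12705) = (-8173 + 271*(-2))/(-51 + 12705) = (-8173 - 542)/12654 = -8715*1/12654 = -2905/4218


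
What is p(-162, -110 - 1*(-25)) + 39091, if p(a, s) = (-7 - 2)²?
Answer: 39172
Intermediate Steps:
p(a, s) = 81 (p(a, s) = (-9)² = 81)
p(-162, -110 - 1*(-25)) + 39091 = 81 + 39091 = 39172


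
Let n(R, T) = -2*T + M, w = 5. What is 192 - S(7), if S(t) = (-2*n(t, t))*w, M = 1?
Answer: 62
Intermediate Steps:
n(R, T) = 1 - 2*T (n(R, T) = -2*T + 1 = 1 - 2*T)
S(t) = -10 + 20*t (S(t) = -2*(1 - 2*t)*5 = (-2 + 4*t)*5 = -10 + 20*t)
192 - S(7) = 192 - (-10 + 20*7) = 192 - (-10 + 140) = 192 - 1*130 = 192 - 130 = 62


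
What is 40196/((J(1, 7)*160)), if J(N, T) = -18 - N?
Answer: -10049/760 ≈ -13.222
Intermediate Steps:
40196/((J(1, 7)*160)) = 40196/(((-18 - 1*1)*160)) = 40196/(((-18 - 1)*160)) = 40196/((-19*160)) = 40196/(-3040) = 40196*(-1/3040) = -10049/760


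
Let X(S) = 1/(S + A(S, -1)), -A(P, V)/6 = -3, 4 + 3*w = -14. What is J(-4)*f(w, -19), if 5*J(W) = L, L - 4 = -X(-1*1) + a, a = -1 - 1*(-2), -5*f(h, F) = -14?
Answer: 1176/425 ≈ 2.7671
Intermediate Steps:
w = -6 (w = -4/3 + (⅓)*(-14) = -4/3 - 14/3 = -6)
A(P, V) = 18 (A(P, V) = -6*(-3) = 18)
f(h, F) = 14/5 (f(h, F) = -⅕*(-14) = 14/5)
X(S) = 1/(18 + S) (X(S) = 1/(S + 18) = 1/(18 + S))
a = 1 (a = -1 + 2 = 1)
L = 84/17 (L = 4 + (-1/(18 - 1*1) + 1) = 4 + (-1/(18 - 1) + 1) = 4 + (-1/17 + 1) = 4 + 16/17 = 84/17 ≈ 4.9412)
J(W) = 84/85 (J(W) = (⅕)*(84/17) = 84/85)
J(-4)*f(w, -19) = (84/85)*(14/5) = 1176/425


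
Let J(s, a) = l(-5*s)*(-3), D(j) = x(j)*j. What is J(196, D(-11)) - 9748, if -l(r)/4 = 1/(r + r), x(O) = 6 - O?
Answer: -4776523/490 ≈ -9748.0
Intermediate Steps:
D(j) = j*(6 - j) (D(j) = (6 - j)*j = j*(6 - j))
l(r) = -2/r (l(r) = -4/(r + r) = -4*1/(2*r) = -2/r)
J(s, a) = -6/(5*s) (J(s, a) = -2*(-1/(5*s))*(-3) = -(-2)/(5*s)*(-3) = (2/(5*s))*(-3) = -6/(5*s))
J(196, D(-11)) - 9748 = -6/5/196 - 9748 = -6/5*1/196 - 9748 = -3/490 - 9748 = -4776523/490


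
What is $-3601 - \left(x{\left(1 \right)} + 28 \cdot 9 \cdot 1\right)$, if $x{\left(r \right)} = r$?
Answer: $-3854$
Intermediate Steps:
$-3601 - \left(x{\left(1 \right)} + 28 \cdot 9 \cdot 1\right) = -3601 - \left(1 + 28 \cdot 9 \cdot 1\right) = -3601 - \left(1 + 28 \cdot 9\right) = -3601 - \left(1 + 252\right) = -3601 - 253 = -3854$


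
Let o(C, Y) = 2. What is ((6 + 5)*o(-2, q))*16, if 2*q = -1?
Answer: 352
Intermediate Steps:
q = -1/2 (q = (1/2)*(-1) = -1/2 ≈ -0.50000)
((6 + 5)*o(-2, q))*16 = ((6 + 5)*2)*16 = (11*2)*16 = 22*16 = 352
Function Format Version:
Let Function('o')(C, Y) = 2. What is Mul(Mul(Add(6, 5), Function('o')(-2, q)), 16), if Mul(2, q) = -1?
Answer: 352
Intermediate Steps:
q = Rational(-1, 2) (q = Mul(Rational(1, 2), -1) = Rational(-1, 2) ≈ -0.50000)
Mul(Mul(Add(6, 5), Function('o')(-2, q)), 16) = Mul(Mul(Add(6, 5), 2), 16) = Mul(Mul(11, 2), 16) = Mul(22, 16) = 352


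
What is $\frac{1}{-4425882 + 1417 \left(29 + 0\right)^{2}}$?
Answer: $- \frac{1}{3234185} \approx -3.092 \cdot 10^{-7}$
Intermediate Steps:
$\frac{1}{-4425882 + 1417 \left(29 + 0\right)^{2}} = \frac{1}{-4425882 + 1417 \cdot 29^{2}} = \frac{1}{-4425882 + 1417 \cdot 841} = \frac{1}{-4425882 + 1191697} = \frac{1}{-3234185} = - \frac{1}{3234185}$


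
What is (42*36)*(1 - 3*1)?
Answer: -3024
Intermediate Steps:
(42*36)*(1 - 3*1) = 1512*(1 - 3) = 1512*(-2) = -3024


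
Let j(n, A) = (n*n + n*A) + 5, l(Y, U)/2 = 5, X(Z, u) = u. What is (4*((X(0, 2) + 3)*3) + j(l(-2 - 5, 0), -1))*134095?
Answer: 20784725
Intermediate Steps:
l(Y, U) = 10 (l(Y, U) = 2*5 = 10)
j(n, A) = 5 + n² + A*n (j(n, A) = (n² + A*n) + 5 = 5 + n² + A*n)
(4*((X(0, 2) + 3)*3) + j(l(-2 - 5, 0), -1))*134095 = (4*((2 + 3)*3) + (5 + 10² - 1*10))*134095 = (4*(5*3) + (5 + 100 - 10))*134095 = (4*15 + 95)*134095 = (60 + 95)*134095 = 155*134095 = 20784725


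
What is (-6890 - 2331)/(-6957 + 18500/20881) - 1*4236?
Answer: -615089069911/145250617 ≈ -4234.7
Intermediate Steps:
(-6890 - 2331)/(-6957 + 18500/20881) - 1*4236 = -9221/(-6957 + 18500*(1/20881)) - 4236 = -9221/(-6957 + 18500/20881) - 4236 = -9221/(-145250617/20881) - 4236 = -9221*(-20881/145250617) - 4236 = 192543701/145250617 - 4236 = -615089069911/145250617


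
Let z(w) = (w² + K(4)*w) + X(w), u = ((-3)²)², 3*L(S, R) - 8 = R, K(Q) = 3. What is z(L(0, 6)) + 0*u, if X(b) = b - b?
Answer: 322/9 ≈ 35.778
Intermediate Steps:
L(S, R) = 8/3 + R/3
u = 81 (u = 9² = 81)
X(b) = 0
z(w) = w² + 3*w (z(w) = (w² + 3*w) + 0 = w² + 3*w)
z(L(0, 6)) + 0*u = (8/3 + (⅓)*6)*(3 + (8/3 + (⅓)*6)) + 0*81 = (8/3 + 2)*(3 + (8/3 + 2)) + 0 = 14*(3 + 14/3)/3 + 0 = (14/3)*(23/3) + 0 = 322/9 + 0 = 322/9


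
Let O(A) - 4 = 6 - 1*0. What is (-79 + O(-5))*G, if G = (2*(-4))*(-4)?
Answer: -2208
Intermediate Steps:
O(A) = 10 (O(A) = 4 + (6 - 1*0) = 4 + (6 + 0) = 4 + 6 = 10)
G = 32 (G = -8*(-4) = 32)
(-79 + O(-5))*G = (-79 + 10)*32 = -69*32 = -2208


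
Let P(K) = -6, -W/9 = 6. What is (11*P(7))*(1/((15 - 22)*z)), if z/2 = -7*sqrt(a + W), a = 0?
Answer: 11*I*sqrt(6)/294 ≈ 0.091648*I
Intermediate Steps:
W = -54 (W = -9*6 = -54)
z = -42*I*sqrt(6) (z = 2*(-7*sqrt(0 - 54)) = 2*(-21*I*sqrt(6)) = -42*I*sqrt(6) ≈ -102.88*I)
(11*P(7))*(1/((15 - 22)*z)) = (11*(-6))*(1/((15 - 22)*((-42*I*sqrt(6))))) = -66*I*sqrt(6)/252/(-7) = -(-66)*I*sqrt(6)/252/7 = -(-11)*I*sqrt(6)/294 = 11*I*sqrt(6)/294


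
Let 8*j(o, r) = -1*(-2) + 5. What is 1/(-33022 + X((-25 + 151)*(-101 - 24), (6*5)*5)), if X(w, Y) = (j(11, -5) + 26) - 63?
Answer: -8/264465 ≈ -3.0250e-5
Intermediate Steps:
j(o, r) = 7/8 (j(o, r) = (-1*(-2) + 5)/8 = (2 + 5)/8 = (⅛)*7 = 7/8)
X(w, Y) = -289/8 (X(w, Y) = (7/8 + 26) - 63 = 215/8 - 63 = -289/8)
1/(-33022 + X((-25 + 151)*(-101 - 24), (6*5)*5)) = 1/(-33022 - 289/8) = 1/(-264465/8) = -8/264465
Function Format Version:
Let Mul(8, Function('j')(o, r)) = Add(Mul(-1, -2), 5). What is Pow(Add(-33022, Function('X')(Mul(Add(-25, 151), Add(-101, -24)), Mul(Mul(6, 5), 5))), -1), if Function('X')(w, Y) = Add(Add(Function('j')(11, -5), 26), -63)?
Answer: Rational(-8, 264465) ≈ -3.0250e-5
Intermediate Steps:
Function('j')(o, r) = Rational(7, 8) (Function('j')(o, r) = Mul(Rational(1, 8), Add(Mul(-1, -2), 5)) = Mul(Rational(1, 8), Add(2, 5)) = Mul(Rational(1, 8), 7) = Rational(7, 8))
Function('X')(w, Y) = Rational(-289, 8) (Function('X')(w, Y) = Add(Add(Rational(7, 8), 26), -63) = Add(Rational(215, 8), -63) = Rational(-289, 8))
Pow(Add(-33022, Function('X')(Mul(Add(-25, 151), Add(-101, -24)), Mul(Mul(6, 5), 5))), -1) = Pow(Add(-33022, Rational(-289, 8)), -1) = Pow(Rational(-264465, 8), -1) = Rational(-8, 264465)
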